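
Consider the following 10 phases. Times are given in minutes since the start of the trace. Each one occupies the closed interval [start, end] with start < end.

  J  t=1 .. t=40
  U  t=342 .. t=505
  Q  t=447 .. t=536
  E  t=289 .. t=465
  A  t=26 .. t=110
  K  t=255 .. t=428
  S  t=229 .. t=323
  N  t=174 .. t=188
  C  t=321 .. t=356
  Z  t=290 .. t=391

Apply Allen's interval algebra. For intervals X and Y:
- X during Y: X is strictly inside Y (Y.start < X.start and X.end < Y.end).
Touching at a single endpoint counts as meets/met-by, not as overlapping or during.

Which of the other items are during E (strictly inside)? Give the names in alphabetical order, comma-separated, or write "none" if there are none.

C, Z

Target E = [t=289, t=465].
A [t=26, t=110] → before → no.
C [t=321, t=356] → during → yes.
J [t=1, t=40] → before → no.
K [t=255, t=428] → overlaps → no.
N [t=174, t=188] → before → no.
Q [t=447, t=536] → overlapped-by → no.
S [t=229, t=323] → overlaps → no.
U [t=342, t=505] → overlapped-by → no.
Z [t=290, t=391] → during → yes.
Result: C, Z.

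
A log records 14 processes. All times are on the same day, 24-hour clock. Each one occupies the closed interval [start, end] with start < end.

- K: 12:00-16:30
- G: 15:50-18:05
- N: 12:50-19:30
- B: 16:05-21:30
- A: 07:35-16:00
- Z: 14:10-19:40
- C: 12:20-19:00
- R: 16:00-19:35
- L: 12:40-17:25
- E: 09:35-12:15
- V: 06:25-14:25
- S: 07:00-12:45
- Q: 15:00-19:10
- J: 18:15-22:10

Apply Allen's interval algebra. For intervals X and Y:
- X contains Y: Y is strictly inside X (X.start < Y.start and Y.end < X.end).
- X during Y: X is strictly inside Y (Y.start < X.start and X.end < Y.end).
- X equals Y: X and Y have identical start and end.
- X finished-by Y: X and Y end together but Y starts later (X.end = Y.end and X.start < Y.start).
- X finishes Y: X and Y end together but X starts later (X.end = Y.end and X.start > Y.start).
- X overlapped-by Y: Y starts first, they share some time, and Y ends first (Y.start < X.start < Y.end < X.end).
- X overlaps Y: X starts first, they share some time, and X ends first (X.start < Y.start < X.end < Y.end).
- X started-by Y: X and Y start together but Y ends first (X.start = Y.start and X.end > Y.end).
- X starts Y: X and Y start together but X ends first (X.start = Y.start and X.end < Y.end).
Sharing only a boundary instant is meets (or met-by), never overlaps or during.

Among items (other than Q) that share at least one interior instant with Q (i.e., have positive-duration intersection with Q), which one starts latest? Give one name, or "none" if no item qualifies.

J

Target Q = [15:00, 19:10].
A [07:35, 16:00] → overlaps → candidate.
B [16:05, 21:30] → overlapped-by → candidate.
C [12:20, 19:00] → overlaps → candidate.
E [09:35, 12:15] → before → excluded.
G [15:50, 18:05] → during → candidate.
J [18:15, 22:10] → overlapped-by → candidate.
K [12:00, 16:30] → overlaps → candidate.
L [12:40, 17:25] → overlaps → candidate.
N [12:50, 19:30] → contains → candidate.
R [16:00, 19:35] → overlapped-by → candidate.
S [07:00, 12:45] → before → excluded.
V [06:25, 14:25] → before → excluded.
Z [14:10, 19:40] → contains → candidate.
Among candidates, latest start is 18:15 → J.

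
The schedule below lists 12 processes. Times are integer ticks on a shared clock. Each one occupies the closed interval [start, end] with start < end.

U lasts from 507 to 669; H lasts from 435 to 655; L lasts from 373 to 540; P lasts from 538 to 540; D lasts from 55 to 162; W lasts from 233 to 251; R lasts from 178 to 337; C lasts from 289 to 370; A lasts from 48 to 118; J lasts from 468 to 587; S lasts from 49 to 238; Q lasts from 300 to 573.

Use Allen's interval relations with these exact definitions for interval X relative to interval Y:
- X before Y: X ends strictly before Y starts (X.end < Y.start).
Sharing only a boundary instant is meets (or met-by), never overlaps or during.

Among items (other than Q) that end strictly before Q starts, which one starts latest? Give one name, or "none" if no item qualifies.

Target Q = [300, 573].
A [48, 118] → before → candidate.
C [289, 370] → overlaps → excluded.
D [55, 162] → before → candidate.
H [435, 655] → overlapped-by → excluded.
J [468, 587] → overlapped-by → excluded.
L [373, 540] → during → excluded.
P [538, 540] → during → excluded.
R [178, 337] → overlaps → excluded.
S [49, 238] → before → candidate.
U [507, 669] → overlapped-by → excluded.
W [233, 251] → before → candidate.
Among candidates, latest start is 233 → W.

W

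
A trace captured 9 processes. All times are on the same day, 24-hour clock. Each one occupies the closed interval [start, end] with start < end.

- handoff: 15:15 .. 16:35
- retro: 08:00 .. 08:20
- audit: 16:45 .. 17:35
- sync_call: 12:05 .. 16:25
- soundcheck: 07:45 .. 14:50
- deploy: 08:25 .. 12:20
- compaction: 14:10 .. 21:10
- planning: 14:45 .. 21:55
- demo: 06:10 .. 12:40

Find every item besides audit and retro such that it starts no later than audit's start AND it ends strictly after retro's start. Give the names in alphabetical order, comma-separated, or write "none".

Conditions: its start is no later than audit's start (X.start <= 16:45) AND its end is strictly after retro's start (X.end > 08:00).
compaction: start 14:10 <= 16:45? ✓; end 21:10 > 08:00? ✓ → yes.
demo: start 06:10 <= 16:45? ✓; end 12:40 > 08:00? ✓ → yes.
deploy: start 08:25 <= 16:45? ✓; end 12:20 > 08:00? ✓ → yes.
handoff: start 15:15 <= 16:45? ✓; end 16:35 > 08:00? ✓ → yes.
planning: start 14:45 <= 16:45? ✓; end 21:55 > 08:00? ✓ → yes.
soundcheck: start 07:45 <= 16:45? ✓; end 14:50 > 08:00? ✓ → yes.
sync_call: start 12:05 <= 16:45? ✓; end 16:25 > 08:00? ✓ → yes.
Result: compaction, demo, deploy, handoff, planning, soundcheck, sync_call.

compaction, demo, deploy, handoff, planning, soundcheck, sync_call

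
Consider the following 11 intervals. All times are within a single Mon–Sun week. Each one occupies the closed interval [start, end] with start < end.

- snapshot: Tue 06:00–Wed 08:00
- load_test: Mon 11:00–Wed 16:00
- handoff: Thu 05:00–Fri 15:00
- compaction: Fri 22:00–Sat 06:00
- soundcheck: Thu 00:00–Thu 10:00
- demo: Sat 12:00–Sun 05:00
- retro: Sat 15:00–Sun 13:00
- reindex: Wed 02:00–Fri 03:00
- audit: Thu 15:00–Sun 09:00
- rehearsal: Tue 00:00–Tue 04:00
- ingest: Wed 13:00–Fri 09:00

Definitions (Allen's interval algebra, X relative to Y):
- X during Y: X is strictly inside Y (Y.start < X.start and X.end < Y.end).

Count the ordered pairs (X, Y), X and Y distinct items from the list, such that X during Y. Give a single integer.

Checking all 110 ordered pairs for relation 'during'; matching pairs in alphabetical order:
(compaction, audit): compaction during audit ✓
(demo, audit): demo during audit ✓
(rehearsal, load_test): rehearsal during load_test ✓
(snapshot, load_test): snapshot during load_test ✓
(soundcheck, ingest): soundcheck during ingest ✓
(soundcheck, reindex): soundcheck during reindex ✓
Count: 6.

6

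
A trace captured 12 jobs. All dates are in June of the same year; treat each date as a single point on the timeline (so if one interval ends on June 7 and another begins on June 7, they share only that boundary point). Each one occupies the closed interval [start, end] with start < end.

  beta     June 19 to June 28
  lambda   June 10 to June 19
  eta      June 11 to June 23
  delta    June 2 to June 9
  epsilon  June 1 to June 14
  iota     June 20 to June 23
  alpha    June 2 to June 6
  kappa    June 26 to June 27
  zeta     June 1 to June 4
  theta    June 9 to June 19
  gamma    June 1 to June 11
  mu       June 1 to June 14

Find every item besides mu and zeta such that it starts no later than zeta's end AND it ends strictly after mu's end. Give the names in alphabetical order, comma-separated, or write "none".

Conditions: its start is no later than zeta's end (X.start <= June 4) AND its end is strictly after mu's end (X.end > June 14).
alpha: start June 2 <= June 4? ✓; end June 6 > June 14? ✗ → no.
beta: start June 19 <= June 4? ✗; end June 28 > June 14? ✓ → no.
delta: start June 2 <= June 4? ✓; end June 9 > June 14? ✗ → no.
epsilon: start June 1 <= June 4? ✓; end June 14 > June 14? ✗ → no.
eta: start June 11 <= June 4? ✗; end June 23 > June 14? ✓ → no.
gamma: start June 1 <= June 4? ✓; end June 11 > June 14? ✗ → no.
iota: start June 20 <= June 4? ✗; end June 23 > June 14? ✓ → no.
kappa: start June 26 <= June 4? ✗; end June 27 > June 14? ✓ → no.
lambda: start June 10 <= June 4? ✗; end June 19 > June 14? ✓ → no.
theta: start June 9 <= June 4? ✗; end June 19 > June 14? ✓ → no.
Result: none.

none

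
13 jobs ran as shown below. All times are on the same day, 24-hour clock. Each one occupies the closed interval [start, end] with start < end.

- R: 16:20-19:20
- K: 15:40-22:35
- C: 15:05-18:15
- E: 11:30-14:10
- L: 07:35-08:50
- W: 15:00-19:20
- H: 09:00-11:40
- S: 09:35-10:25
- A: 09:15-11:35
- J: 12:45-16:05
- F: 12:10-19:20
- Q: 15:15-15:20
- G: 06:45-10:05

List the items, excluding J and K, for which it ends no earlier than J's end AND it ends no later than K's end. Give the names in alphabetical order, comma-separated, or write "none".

Conditions: its end is no earlier than J's end (X.end >= 16:05) AND its end is no later than K's end (X.end <= 22:35).
A: end 11:35 >= 16:05? ✗; end 11:35 <= 22:35? ✓ → no.
C: end 18:15 >= 16:05? ✓; end 18:15 <= 22:35? ✓ → yes.
E: end 14:10 >= 16:05? ✗; end 14:10 <= 22:35? ✓ → no.
F: end 19:20 >= 16:05? ✓; end 19:20 <= 22:35? ✓ → yes.
G: end 10:05 >= 16:05? ✗; end 10:05 <= 22:35? ✓ → no.
H: end 11:40 >= 16:05? ✗; end 11:40 <= 22:35? ✓ → no.
L: end 08:50 >= 16:05? ✗; end 08:50 <= 22:35? ✓ → no.
Q: end 15:20 >= 16:05? ✗; end 15:20 <= 22:35? ✓ → no.
R: end 19:20 >= 16:05? ✓; end 19:20 <= 22:35? ✓ → yes.
S: end 10:25 >= 16:05? ✗; end 10:25 <= 22:35? ✓ → no.
W: end 19:20 >= 16:05? ✓; end 19:20 <= 22:35? ✓ → yes.
Result: C, F, R, W.

C, F, R, W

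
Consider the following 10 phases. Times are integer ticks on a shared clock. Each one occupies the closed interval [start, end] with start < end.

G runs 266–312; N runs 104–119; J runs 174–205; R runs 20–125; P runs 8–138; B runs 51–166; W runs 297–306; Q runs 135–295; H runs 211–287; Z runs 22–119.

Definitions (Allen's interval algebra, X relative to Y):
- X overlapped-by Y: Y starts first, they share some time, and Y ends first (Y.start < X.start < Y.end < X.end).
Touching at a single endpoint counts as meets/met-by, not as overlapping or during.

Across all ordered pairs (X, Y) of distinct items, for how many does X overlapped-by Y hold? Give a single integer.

7

Checking all 90 ordered pairs for relation 'overlapped-by'; matching pairs in alphabetical order:
(B, P): B overlapped-by P ✓
(B, R): B overlapped-by R ✓
(B, Z): B overlapped-by Z ✓
(G, H): G overlapped-by H ✓
(G, Q): G overlapped-by Q ✓
(Q, B): Q overlapped-by B ✓
(Q, P): Q overlapped-by P ✓
Count: 7.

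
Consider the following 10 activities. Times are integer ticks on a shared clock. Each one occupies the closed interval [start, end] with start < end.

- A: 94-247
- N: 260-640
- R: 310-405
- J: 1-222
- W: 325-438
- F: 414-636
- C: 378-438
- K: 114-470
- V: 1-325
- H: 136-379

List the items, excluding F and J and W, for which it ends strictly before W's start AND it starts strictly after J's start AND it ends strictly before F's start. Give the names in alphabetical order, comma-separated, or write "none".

A

Conditions: its end is strictly before W's start (X.end < 325) AND its start is strictly after J's start (X.start > 1) AND its end is strictly before F's start (X.end < 414).
A: end 247 < 325? ✓; start 94 > 1? ✓; end 247 < 414? ✓ → yes.
C: end 438 < 325? ✗; start 378 > 1? ✓; end 438 < 414? ✗ → no.
H: end 379 < 325? ✗; start 136 > 1? ✓; end 379 < 414? ✓ → no.
K: end 470 < 325? ✗; start 114 > 1? ✓; end 470 < 414? ✗ → no.
N: end 640 < 325? ✗; start 260 > 1? ✓; end 640 < 414? ✗ → no.
R: end 405 < 325? ✗; start 310 > 1? ✓; end 405 < 414? ✓ → no.
V: end 325 < 325? ✗; start 1 > 1? ✗; end 325 < 414? ✓ → no.
Result: A.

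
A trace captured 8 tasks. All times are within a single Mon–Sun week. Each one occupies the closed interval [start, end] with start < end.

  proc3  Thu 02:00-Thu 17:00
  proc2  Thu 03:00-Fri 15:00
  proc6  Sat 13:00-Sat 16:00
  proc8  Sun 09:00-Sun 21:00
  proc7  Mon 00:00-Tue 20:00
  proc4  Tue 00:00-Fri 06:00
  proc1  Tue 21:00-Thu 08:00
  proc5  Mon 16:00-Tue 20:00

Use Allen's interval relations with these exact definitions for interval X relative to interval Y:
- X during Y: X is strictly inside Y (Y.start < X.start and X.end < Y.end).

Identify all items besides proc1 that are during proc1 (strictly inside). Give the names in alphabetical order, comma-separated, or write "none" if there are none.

none

Target proc1 = [Tue 21:00, Thu 08:00].
proc2 [Thu 03:00, Fri 15:00] → overlapped-by → no.
proc3 [Thu 02:00, Thu 17:00] → overlapped-by → no.
proc4 [Tue 00:00, Fri 06:00] → contains → no.
proc5 [Mon 16:00, Tue 20:00] → before → no.
proc6 [Sat 13:00, Sat 16:00] → after → no.
proc7 [Mon 00:00, Tue 20:00] → before → no.
proc8 [Sun 09:00, Sun 21:00] → after → no.
Result: none.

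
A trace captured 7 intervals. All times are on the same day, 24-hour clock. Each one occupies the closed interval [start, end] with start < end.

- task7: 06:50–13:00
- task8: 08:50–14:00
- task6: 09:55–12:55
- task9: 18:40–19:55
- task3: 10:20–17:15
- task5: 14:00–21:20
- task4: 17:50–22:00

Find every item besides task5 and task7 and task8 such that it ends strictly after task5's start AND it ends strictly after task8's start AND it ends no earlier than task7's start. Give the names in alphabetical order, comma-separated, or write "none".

Conditions: its end is strictly after task5's start (X.end > 14:00) AND its end is strictly after task8's start (X.end > 08:50) AND its end is no earlier than task7's start (X.end >= 06:50).
task3: end 17:15 > 14:00? ✓; end 17:15 > 08:50? ✓; end 17:15 >= 06:50? ✓ → yes.
task4: end 22:00 > 14:00? ✓; end 22:00 > 08:50? ✓; end 22:00 >= 06:50? ✓ → yes.
task6: end 12:55 > 14:00? ✗; end 12:55 > 08:50? ✓; end 12:55 >= 06:50? ✓ → no.
task9: end 19:55 > 14:00? ✓; end 19:55 > 08:50? ✓; end 19:55 >= 06:50? ✓ → yes.
Result: task3, task4, task9.

task3, task4, task9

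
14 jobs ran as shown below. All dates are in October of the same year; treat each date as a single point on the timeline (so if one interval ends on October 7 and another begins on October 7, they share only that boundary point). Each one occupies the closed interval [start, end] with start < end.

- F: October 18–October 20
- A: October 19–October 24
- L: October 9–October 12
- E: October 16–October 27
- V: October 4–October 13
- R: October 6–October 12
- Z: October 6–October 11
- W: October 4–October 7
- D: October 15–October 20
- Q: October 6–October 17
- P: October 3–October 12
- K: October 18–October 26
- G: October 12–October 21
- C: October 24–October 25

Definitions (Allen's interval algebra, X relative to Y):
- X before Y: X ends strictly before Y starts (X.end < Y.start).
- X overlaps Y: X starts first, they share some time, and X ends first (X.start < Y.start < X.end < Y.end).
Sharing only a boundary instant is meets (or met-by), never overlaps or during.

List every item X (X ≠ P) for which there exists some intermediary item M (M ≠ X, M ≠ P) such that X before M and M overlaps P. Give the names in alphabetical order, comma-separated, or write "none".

Target P = [October 3, October 12].
Intermediaries M with M overlaps P: none.
Union: none.

none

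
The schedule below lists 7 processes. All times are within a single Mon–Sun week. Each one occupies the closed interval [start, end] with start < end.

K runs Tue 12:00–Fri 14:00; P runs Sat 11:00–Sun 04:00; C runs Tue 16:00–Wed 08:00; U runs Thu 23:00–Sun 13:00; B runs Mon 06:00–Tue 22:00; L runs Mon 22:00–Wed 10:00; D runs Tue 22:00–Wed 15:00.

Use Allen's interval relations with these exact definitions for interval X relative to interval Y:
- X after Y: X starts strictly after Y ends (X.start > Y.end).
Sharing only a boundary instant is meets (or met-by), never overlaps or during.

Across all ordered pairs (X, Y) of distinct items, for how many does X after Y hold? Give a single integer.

9

Checking all 42 ordered pairs for relation 'after'; matching pairs in alphabetical order:
(P, B): P after B ✓
(P, C): P after C ✓
(P, D): P after D ✓
(P, K): P after K ✓
(P, L): P after L ✓
(U, B): U after B ✓
(U, C): U after C ✓
(U, D): U after D ✓
(U, L): U after L ✓
Count: 9.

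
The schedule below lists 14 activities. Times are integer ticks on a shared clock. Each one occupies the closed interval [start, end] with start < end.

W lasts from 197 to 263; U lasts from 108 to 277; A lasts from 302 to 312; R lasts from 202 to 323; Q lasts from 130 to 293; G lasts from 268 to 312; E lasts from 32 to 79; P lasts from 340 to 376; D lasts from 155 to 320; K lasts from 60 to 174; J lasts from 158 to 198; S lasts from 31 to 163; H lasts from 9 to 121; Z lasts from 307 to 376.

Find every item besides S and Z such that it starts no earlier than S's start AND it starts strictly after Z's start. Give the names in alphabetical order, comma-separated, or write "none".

Conditions: its start is no earlier than S's start (X.start >= 31) AND its start is strictly after Z's start (X.start > 307).
A: start 302 >= 31? ✓; start 302 > 307? ✗ → no.
D: start 155 >= 31? ✓; start 155 > 307? ✗ → no.
E: start 32 >= 31? ✓; start 32 > 307? ✗ → no.
G: start 268 >= 31? ✓; start 268 > 307? ✗ → no.
H: start 9 >= 31? ✗; start 9 > 307? ✗ → no.
J: start 158 >= 31? ✓; start 158 > 307? ✗ → no.
K: start 60 >= 31? ✓; start 60 > 307? ✗ → no.
P: start 340 >= 31? ✓; start 340 > 307? ✓ → yes.
Q: start 130 >= 31? ✓; start 130 > 307? ✗ → no.
R: start 202 >= 31? ✓; start 202 > 307? ✗ → no.
U: start 108 >= 31? ✓; start 108 > 307? ✗ → no.
W: start 197 >= 31? ✓; start 197 > 307? ✗ → no.
Result: P.

P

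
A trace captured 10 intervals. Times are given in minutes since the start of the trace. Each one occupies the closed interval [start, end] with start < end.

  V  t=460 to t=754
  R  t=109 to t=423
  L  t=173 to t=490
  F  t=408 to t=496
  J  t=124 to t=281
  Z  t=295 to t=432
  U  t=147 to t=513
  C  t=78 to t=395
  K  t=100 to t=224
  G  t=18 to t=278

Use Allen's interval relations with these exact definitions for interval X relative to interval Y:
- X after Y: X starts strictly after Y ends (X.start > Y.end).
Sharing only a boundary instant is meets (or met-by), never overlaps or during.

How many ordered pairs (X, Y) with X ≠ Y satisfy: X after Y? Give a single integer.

Checking all 90 ordered pairs for relation 'after'; matching pairs in alphabetical order:
(F, C): F after C ✓
(F, G): F after G ✓
(F, J): F after J ✓
(F, K): F after K ✓
(V, C): V after C ✓
(V, G): V after G ✓
(V, J): V after J ✓
(V, K): V after K ✓
(V, R): V after R ✓
(V, Z): V after Z ✓
(Z, G): Z after G ✓
(Z, J): Z after J ✓
(Z, K): Z after K ✓
Count: 13.

13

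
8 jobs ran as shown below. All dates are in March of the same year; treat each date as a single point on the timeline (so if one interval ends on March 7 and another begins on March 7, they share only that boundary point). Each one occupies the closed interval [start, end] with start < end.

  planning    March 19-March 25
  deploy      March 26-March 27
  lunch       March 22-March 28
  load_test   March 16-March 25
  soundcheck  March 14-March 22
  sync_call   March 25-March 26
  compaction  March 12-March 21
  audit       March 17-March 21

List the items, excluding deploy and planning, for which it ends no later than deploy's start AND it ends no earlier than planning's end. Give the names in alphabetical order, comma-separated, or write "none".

load_test, sync_call

Conditions: its end is no later than deploy's start (X.end <= March 26) AND its end is no earlier than planning's end (X.end >= March 25).
audit: end March 21 <= March 26? ✓; end March 21 >= March 25? ✗ → no.
compaction: end March 21 <= March 26? ✓; end March 21 >= March 25? ✗ → no.
load_test: end March 25 <= March 26? ✓; end March 25 >= March 25? ✓ → yes.
lunch: end March 28 <= March 26? ✗; end March 28 >= March 25? ✓ → no.
soundcheck: end March 22 <= March 26? ✓; end March 22 >= March 25? ✗ → no.
sync_call: end March 26 <= March 26? ✓; end March 26 >= March 25? ✓ → yes.
Result: load_test, sync_call.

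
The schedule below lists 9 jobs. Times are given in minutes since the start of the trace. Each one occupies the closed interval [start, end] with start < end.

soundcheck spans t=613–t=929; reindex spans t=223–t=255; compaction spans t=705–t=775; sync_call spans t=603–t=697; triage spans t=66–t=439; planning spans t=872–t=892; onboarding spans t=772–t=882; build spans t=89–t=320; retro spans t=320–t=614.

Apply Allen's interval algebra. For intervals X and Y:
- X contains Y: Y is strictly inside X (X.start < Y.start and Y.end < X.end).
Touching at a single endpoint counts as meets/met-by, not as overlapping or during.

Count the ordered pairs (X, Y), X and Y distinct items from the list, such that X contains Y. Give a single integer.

Checking all 72 ordered pairs for relation 'contains'; matching pairs in alphabetical order:
(build, reindex): build contains reindex ✓
(soundcheck, compaction): soundcheck contains compaction ✓
(soundcheck, onboarding): soundcheck contains onboarding ✓
(soundcheck, planning): soundcheck contains planning ✓
(triage, build): triage contains build ✓
(triage, reindex): triage contains reindex ✓
Count: 6.

6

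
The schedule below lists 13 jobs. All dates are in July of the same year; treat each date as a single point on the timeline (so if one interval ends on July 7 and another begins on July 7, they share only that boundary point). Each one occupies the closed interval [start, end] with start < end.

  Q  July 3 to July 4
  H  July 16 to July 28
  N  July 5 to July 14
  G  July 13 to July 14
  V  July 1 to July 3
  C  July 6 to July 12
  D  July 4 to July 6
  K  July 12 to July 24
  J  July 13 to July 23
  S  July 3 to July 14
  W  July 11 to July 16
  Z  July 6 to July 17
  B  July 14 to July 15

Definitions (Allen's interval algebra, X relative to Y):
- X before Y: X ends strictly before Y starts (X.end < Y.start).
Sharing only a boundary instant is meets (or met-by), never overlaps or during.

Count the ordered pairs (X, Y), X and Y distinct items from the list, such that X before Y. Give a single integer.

33

Checking all 156 ordered pairs for relation 'before'; matching pairs in alphabetical order:
(B, H): B before H ✓
(C, B): C before B ✓
(C, G): C before G ✓
(C, H): C before H ✓
(C, J): C before J ✓
(D, B): D before B ✓
(D, G): D before G ✓
(D, H): D before H ✓
(D, J): D before J ✓
(D, K): D before K ✓
(D, W): D before W ✓
(G, H): G before H ✓
(N, H): N before H ✓
(Q, B): Q before B ✓
(Q, C): Q before C ✓
(Q, G): Q before G ✓
(Q, H): Q before H ✓
(Q, J): Q before J ✓
(Q, K): Q before K ✓
(Q, N): Q before N ✓
(Q, W): Q before W ✓
(Q, Z): Q before Z ✓
(S, H): S before H ✓
(V, B): V before B ✓
... plus 9 further pairs not listed.
Count: 33.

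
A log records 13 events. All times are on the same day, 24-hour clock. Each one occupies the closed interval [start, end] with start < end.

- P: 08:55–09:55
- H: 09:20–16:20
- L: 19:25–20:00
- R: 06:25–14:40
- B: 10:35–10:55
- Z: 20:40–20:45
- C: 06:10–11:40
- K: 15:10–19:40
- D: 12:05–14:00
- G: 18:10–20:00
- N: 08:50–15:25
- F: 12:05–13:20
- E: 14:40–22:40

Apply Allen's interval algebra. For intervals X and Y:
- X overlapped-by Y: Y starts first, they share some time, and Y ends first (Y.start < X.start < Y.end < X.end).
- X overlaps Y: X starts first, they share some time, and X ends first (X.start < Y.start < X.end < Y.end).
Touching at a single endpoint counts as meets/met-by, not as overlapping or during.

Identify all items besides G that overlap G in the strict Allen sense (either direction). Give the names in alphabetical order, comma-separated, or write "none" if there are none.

Target G = [18:10, 20:00].
B [10:35, 10:55] → before → no.
C [06:10, 11:40] → before → no.
D [12:05, 14:00] → before → no.
E [14:40, 22:40] → contains → no.
F [12:05, 13:20] → before → no.
H [09:20, 16:20] → before → no.
K [15:10, 19:40] → overlaps → yes.
L [19:25, 20:00] → finishes → no.
N [08:50, 15:25] → before → no.
P [08:55, 09:55] → before → no.
R [06:25, 14:40] → before → no.
Z [20:40, 20:45] → after → no.
Result: K.

K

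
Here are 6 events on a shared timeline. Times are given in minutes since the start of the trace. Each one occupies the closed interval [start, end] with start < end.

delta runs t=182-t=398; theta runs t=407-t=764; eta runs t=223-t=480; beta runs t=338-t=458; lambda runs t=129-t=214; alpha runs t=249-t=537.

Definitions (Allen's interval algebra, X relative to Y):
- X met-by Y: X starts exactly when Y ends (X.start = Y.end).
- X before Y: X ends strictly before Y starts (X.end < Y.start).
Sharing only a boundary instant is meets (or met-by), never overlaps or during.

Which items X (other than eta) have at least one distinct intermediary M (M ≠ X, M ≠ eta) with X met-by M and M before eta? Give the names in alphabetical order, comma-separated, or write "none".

Target eta = [t=223, t=480].
Intermediaries M with M before eta: lambda.
Via lambda — items with X met-by lambda: none.
Union: none.

none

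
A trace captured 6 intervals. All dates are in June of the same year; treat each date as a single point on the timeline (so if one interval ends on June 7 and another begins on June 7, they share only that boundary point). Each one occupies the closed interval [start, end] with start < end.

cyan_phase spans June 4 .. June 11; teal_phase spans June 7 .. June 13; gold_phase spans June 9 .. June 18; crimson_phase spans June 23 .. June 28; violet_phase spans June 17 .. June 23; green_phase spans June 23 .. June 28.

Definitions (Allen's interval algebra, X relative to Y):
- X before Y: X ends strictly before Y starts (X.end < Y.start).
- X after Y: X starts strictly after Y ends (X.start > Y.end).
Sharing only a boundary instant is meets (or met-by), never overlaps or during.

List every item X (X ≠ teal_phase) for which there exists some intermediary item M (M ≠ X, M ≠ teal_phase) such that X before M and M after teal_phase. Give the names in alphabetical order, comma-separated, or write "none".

cyan_phase, gold_phase

Target teal_phase = [June 7, June 13].
Intermediaries M with M after teal_phase: crimson_phase, green_phase, violet_phase.
Via crimson_phase — items with X before crimson_phase: cyan_phase, gold_phase.
Via green_phase — items with X before green_phase: cyan_phase, gold_phase.
Via violet_phase — items with X before violet_phase: cyan_phase.
Union: cyan_phase, gold_phase.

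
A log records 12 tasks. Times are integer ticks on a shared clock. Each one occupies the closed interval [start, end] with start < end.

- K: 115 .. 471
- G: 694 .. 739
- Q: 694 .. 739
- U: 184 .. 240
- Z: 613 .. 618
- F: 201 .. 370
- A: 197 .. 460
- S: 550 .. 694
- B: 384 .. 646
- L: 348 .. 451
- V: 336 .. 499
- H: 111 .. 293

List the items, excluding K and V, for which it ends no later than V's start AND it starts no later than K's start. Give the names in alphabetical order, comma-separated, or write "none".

Conditions: its end is no later than V's start (X.end <= 336) AND its start is no later than K's start (X.start <= 115).
A: end 460 <= 336? ✗; start 197 <= 115? ✗ → no.
B: end 646 <= 336? ✗; start 384 <= 115? ✗ → no.
F: end 370 <= 336? ✗; start 201 <= 115? ✗ → no.
G: end 739 <= 336? ✗; start 694 <= 115? ✗ → no.
H: end 293 <= 336? ✓; start 111 <= 115? ✓ → yes.
L: end 451 <= 336? ✗; start 348 <= 115? ✗ → no.
Q: end 739 <= 336? ✗; start 694 <= 115? ✗ → no.
S: end 694 <= 336? ✗; start 550 <= 115? ✗ → no.
U: end 240 <= 336? ✓; start 184 <= 115? ✗ → no.
Z: end 618 <= 336? ✗; start 613 <= 115? ✗ → no.
Result: H.

H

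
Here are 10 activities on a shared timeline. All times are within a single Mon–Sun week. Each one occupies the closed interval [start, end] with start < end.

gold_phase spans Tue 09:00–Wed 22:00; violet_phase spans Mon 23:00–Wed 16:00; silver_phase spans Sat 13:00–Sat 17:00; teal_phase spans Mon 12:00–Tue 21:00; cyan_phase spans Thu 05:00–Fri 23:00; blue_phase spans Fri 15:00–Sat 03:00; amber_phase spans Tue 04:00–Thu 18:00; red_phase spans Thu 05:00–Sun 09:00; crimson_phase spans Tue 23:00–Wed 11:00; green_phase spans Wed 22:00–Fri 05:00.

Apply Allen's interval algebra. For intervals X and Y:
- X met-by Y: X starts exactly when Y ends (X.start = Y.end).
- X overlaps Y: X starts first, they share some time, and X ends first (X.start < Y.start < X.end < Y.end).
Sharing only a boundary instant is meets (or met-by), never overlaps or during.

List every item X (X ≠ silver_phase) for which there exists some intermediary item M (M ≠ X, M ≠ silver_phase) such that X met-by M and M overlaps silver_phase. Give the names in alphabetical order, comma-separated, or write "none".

Target silver_phase = [Sat 13:00, Sat 17:00].
Intermediaries M with M overlaps silver_phase: none.
Union: none.

none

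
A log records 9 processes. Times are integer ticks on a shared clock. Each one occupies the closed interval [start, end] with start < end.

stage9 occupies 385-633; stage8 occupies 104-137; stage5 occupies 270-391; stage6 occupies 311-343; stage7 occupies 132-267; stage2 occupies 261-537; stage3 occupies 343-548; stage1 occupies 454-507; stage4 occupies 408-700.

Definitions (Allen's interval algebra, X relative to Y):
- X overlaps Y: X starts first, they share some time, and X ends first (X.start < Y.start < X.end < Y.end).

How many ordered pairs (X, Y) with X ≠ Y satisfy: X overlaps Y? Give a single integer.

Checking all 72 ordered pairs for relation 'overlaps'; matching pairs in alphabetical order:
(stage2, stage3): stage2 overlaps stage3 ✓
(stage2, stage4): stage2 overlaps stage4 ✓
(stage2, stage9): stage2 overlaps stage9 ✓
(stage3, stage4): stage3 overlaps stage4 ✓
(stage3, stage9): stage3 overlaps stage9 ✓
(stage5, stage3): stage5 overlaps stage3 ✓
(stage5, stage9): stage5 overlaps stage9 ✓
(stage7, stage2): stage7 overlaps stage2 ✓
(stage8, stage7): stage8 overlaps stage7 ✓
(stage9, stage4): stage9 overlaps stage4 ✓
Count: 10.

10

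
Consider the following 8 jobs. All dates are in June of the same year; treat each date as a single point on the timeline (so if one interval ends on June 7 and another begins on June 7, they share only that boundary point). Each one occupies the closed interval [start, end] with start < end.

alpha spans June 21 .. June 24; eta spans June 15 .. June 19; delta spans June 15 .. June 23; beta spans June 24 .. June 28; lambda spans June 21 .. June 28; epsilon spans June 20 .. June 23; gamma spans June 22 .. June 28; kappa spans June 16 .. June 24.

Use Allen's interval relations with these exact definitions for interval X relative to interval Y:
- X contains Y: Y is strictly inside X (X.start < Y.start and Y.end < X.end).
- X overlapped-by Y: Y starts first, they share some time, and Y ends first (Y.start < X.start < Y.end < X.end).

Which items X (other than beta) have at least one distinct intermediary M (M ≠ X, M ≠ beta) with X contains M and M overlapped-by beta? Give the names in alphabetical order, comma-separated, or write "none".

none

Target beta = [June 24, June 28].
Intermediaries M with M overlapped-by beta: none.
Union: none.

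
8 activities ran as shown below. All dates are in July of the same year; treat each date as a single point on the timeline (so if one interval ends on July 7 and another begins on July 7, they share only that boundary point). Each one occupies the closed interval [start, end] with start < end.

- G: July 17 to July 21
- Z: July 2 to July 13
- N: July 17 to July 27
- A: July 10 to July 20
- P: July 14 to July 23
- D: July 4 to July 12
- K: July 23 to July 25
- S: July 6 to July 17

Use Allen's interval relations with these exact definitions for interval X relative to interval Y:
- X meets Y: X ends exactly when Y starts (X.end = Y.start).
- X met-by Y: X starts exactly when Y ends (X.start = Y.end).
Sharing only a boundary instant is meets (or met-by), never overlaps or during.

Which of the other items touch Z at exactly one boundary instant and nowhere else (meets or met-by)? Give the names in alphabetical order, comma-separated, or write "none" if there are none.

Target Z = [July 2, July 13].
A [July 10, July 20] → overlapped-by → no.
D [July 4, July 12] → during → no.
G [July 17, July 21] → after → no.
K [July 23, July 25] → after → no.
N [July 17, July 27] → after → no.
P [July 14, July 23] → after → no.
S [July 6, July 17] → overlapped-by → no.
Result: none.

none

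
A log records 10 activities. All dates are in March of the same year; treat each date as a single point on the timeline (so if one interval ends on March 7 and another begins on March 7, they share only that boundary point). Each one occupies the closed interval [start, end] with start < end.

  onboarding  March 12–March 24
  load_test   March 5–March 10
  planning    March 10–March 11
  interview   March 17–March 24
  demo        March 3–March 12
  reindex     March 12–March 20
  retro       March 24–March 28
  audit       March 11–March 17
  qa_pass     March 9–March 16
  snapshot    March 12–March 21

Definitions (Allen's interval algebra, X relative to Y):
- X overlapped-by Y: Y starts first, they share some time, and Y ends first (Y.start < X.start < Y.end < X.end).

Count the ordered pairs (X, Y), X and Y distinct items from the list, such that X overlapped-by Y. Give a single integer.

12

Checking all 90 ordered pairs for relation 'overlapped-by'; matching pairs in alphabetical order:
(audit, demo): audit overlapped-by demo ✓
(audit, qa_pass): audit overlapped-by qa_pass ✓
(interview, reindex): interview overlapped-by reindex ✓
(interview, snapshot): interview overlapped-by snapshot ✓
(onboarding, audit): onboarding overlapped-by audit ✓
(onboarding, qa_pass): onboarding overlapped-by qa_pass ✓
(qa_pass, demo): qa_pass overlapped-by demo ✓
(qa_pass, load_test): qa_pass overlapped-by load_test ✓
(reindex, audit): reindex overlapped-by audit ✓
(reindex, qa_pass): reindex overlapped-by qa_pass ✓
(snapshot, audit): snapshot overlapped-by audit ✓
(snapshot, qa_pass): snapshot overlapped-by qa_pass ✓
Count: 12.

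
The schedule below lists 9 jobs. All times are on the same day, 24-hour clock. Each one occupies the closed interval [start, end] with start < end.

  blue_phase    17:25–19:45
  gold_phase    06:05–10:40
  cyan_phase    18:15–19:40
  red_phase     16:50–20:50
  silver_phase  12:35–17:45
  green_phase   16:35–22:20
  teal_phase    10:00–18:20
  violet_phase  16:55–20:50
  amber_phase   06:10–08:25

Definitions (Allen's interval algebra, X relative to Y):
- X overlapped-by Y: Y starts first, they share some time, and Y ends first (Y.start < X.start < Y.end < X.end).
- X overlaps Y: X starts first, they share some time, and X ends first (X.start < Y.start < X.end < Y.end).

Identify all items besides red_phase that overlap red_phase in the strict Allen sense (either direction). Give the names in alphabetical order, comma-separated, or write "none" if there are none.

silver_phase, teal_phase

Target red_phase = [16:50, 20:50].
amber_phase [06:10, 08:25] → before → no.
blue_phase [17:25, 19:45] → during → no.
cyan_phase [18:15, 19:40] → during → no.
gold_phase [06:05, 10:40] → before → no.
green_phase [16:35, 22:20] → contains → no.
silver_phase [12:35, 17:45] → overlaps → yes.
teal_phase [10:00, 18:20] → overlaps → yes.
violet_phase [16:55, 20:50] → finishes → no.
Result: silver_phase, teal_phase.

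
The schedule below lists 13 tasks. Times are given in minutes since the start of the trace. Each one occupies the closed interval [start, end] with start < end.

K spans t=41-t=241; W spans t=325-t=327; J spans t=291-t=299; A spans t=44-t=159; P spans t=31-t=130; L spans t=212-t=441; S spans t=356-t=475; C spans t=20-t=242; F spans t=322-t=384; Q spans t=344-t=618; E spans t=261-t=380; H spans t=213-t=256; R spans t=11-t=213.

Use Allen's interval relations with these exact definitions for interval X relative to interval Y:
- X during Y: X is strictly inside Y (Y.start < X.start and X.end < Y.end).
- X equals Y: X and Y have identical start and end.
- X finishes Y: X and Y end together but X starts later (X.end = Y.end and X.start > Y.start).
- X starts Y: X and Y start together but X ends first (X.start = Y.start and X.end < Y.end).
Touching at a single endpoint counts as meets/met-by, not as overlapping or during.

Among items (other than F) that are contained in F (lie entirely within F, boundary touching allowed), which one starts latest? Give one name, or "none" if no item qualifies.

W

Target F = [t=322, t=384].
A [t=44, t=159] → before → excluded.
C [t=20, t=242] → before → excluded.
E [t=261, t=380] → overlaps → excluded.
H [t=213, t=256] → before → excluded.
J [t=291, t=299] → before → excluded.
K [t=41, t=241] → before → excluded.
L [t=212, t=441] → contains → excluded.
P [t=31, t=130] → before → excluded.
Q [t=344, t=618] → overlapped-by → excluded.
R [t=11, t=213] → before → excluded.
S [t=356, t=475] → overlapped-by → excluded.
W [t=325, t=327] → during → candidate.
Among candidates, latest start is t=325 → W.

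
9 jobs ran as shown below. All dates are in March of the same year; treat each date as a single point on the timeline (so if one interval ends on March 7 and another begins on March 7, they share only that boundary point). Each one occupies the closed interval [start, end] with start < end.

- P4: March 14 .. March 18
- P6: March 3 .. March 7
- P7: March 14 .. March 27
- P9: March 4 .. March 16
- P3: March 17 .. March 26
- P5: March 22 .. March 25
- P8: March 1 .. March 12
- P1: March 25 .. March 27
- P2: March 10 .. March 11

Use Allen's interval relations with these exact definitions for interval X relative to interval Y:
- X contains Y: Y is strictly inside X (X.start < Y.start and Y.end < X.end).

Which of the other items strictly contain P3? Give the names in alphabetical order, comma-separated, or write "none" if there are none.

Target P3 = [March 17, March 26].
P1 [March 25, March 27] → overlapped-by → no.
P2 [March 10, March 11] → before → no.
P4 [March 14, March 18] → overlaps → no.
P5 [March 22, March 25] → during → no.
P6 [March 3, March 7] → before → no.
P7 [March 14, March 27] → contains → yes.
P8 [March 1, March 12] → before → no.
P9 [March 4, March 16] → before → no.
Result: P7.

P7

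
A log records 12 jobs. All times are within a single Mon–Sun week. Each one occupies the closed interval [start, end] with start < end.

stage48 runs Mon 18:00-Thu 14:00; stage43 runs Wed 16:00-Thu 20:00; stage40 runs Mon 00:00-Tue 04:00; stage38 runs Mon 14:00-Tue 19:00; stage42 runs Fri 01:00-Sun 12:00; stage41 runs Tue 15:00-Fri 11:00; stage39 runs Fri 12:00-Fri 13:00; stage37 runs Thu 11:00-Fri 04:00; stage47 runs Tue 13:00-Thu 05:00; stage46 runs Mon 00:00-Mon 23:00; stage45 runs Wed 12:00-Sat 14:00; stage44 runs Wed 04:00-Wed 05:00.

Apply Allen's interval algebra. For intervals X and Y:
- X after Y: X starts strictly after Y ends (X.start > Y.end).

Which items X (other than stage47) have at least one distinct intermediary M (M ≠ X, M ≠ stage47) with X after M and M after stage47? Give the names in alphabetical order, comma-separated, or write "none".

stage39

Target stage47 = [Tue 13:00, Thu 05:00].
Intermediaries M with M after stage47: stage37, stage39, stage42.
Via stage37 — items with X after stage37: stage39.
Via stage39 — items with X after stage39: none.
Via stage42 — items with X after stage42: none.
Union: stage39.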